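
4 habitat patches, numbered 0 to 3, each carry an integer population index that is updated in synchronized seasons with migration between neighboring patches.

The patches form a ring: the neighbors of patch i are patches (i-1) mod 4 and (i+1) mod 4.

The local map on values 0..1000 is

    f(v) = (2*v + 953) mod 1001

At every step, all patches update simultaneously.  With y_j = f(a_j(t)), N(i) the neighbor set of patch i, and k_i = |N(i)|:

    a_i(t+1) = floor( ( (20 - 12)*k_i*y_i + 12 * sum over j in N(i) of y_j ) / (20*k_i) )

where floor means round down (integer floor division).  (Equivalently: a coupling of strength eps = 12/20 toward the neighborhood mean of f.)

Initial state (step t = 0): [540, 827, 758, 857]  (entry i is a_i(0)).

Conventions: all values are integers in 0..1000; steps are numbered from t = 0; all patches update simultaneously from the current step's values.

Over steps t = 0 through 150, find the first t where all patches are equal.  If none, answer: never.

Answer: 26
Key observation: Synchronization is absorbing here: once all patches are equal they stay equal, and step 26 is the first all-equal step.

Derivation:
t=0: [540, 827, 758, 857]  (not all equal)
t=1: [393, 391, 567, 415]  (not all equal)
t=2: [750, 540, 488, 559]  (not all equal)
t=3: [210, 426, 401, 441]  (not all equal)
t=4: [640, 659, 793, 671]  (not all equal)
t=5: [261, 338, 383, 347]  (not all equal)
t=6: [571, 608, 669, 616]  (not all equal)
t=7: [142, 181, 220, 187]  (not all equal)
t=8: [286, 314, 348, 318]  (not all equal)
t=9: [560, 583, 609, 586]  (not all equal)
t=10: [100, 118, 139, 121]  (not all equal)
t=11: [175, 189, 206, 192]  (not all equal)
t=12: [320, 331, 345, 334]  (not all equal)
t=13: [607, 615, 627, 618]  (not all equal)
t=14: [176, 183, 192, 185]  (not all equal)
t=15: [313, 319, 326, 320]  (not all equal)
t=16: [585, 590, 596, 591]  (not all equal)
t=17: [127, 131, 136, 132]  (not all equal)
t=18: [211, 214, 218, 215]  (not all equal)
t=19: [378, 380, 383, 381]  (not all equal)
t=20: [711, 712, 715, 713]  (not all equal)
t=21: [374, 376, 378, 377]  (not all equal)
t=22: [703, 704, 706, 704]  (not all equal)
t=23: [358, 359, 360, 359]  (not all equal)
t=24: [669, 670, 670, 670]  (not all equal)
t=25: [290, 290, 291, 290]  (not all equal)
t=26: [532, 532, 532, 532]  (all equal)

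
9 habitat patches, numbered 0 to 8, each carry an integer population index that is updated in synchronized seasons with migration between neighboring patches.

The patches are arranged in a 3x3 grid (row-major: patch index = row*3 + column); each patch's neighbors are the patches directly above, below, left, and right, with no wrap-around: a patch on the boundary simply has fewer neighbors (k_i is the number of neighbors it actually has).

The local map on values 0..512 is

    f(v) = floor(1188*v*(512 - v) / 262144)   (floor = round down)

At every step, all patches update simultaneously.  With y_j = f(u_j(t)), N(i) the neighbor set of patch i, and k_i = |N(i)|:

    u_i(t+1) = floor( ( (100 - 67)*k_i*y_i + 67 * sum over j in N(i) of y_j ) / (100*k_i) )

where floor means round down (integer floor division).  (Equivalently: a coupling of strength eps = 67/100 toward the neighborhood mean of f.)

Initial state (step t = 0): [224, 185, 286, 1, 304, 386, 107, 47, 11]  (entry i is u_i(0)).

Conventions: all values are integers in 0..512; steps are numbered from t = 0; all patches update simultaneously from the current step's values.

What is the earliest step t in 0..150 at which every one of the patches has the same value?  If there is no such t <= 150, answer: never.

Answer: 4
Key observation: Synchronization is absorbing here: once all patches are equal they stay equal, and step 4 is the first all-equal step.

Derivation:
t=0: [224, 185, 286, 1, 304, 386, 107, 47, 11]  (not all equal)
t=1: [188, 284, 261, 173, 194, 207, 98, 145, 114]  (not all equal)
t=2: [278, 286, 291, 252, 273, 268, 229, 228, 244]  (not all equal)
t=3: [294, 292, 293, 294, 294, 294, 294, 294, 294]  (not all equal)
t=4: [290, 290, 290, 290, 290, 290, 290, 290, 290]  (all equal)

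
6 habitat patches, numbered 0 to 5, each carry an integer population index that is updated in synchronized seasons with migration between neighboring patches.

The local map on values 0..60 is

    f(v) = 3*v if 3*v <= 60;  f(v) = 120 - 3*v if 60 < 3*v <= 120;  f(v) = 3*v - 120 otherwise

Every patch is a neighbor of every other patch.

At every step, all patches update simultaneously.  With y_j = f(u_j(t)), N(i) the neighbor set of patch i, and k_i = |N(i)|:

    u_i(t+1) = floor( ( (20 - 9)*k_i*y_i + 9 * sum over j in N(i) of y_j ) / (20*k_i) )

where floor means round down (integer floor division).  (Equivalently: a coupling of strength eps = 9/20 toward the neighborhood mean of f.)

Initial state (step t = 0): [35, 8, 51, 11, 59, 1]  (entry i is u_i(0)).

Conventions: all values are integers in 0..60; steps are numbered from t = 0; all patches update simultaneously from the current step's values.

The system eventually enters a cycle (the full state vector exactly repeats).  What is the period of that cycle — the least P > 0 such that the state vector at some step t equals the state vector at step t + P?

Answer: 18
Key observation: The state at step 9, [11, 25, 11, 11, 11, 25], reappears at step 27 — and no state repeats earlier — so the cycle the system enters has period 18.

Derivation:
t=0: [35, 8, 51, 11, 59, 1]
t=1: [21, 25, 30, 30, 41, 16]
t=2: [45, 39, 32, 32, 20, 41]
t=3: [18, 12, 22, 22, 39, 12]
t=4: [46, 37, 46, 46, 22, 37]
t=5: [19, 15, 19, 19, 36, 15]
t=6: [50, 45, 50, 50, 30, 45]
t=7: [27, 20, 27, 27, 27, 20]
t=8: [42, 52, 42, 42, 42, 52]
t=9: [11, 25, 11, 11, 11, 25]
t=10: [35, 40, 35, 35, 35, 40]
t=11: [12, 5, 12, 12, 12, 5]
t=12: [32, 22, 32, 32, 32, 22]
t=13: [29, 43, 29, 29, 29, 43]
t=14: [28, 17, 28, 28, 28, 17]
t=15: [38, 45, 38, 38, 38, 45]
t=16: [7, 11, 7, 7, 7, 11]
t=17: [23, 28, 23, 23, 23, 28]
t=18: [48, 41, 48, 48, 48, 41]
t=19: [20, 10, 20, 20, 20, 10]
t=20: [54, 40, 54, 54, 54, 40]
t=21: [34, 15, 34, 34, 34, 15]
t=22: [22, 35, 22, 22, 22, 35]
t=23: [46, 29, 46, 46, 46, 29]
t=24: [20, 27, 20, 20, 20, 27]
t=25: [56, 46, 56, 56, 56, 46]
t=26: [42, 28, 42, 42, 42, 28]
t=27: [11, 25, 11, 11, 11, 25]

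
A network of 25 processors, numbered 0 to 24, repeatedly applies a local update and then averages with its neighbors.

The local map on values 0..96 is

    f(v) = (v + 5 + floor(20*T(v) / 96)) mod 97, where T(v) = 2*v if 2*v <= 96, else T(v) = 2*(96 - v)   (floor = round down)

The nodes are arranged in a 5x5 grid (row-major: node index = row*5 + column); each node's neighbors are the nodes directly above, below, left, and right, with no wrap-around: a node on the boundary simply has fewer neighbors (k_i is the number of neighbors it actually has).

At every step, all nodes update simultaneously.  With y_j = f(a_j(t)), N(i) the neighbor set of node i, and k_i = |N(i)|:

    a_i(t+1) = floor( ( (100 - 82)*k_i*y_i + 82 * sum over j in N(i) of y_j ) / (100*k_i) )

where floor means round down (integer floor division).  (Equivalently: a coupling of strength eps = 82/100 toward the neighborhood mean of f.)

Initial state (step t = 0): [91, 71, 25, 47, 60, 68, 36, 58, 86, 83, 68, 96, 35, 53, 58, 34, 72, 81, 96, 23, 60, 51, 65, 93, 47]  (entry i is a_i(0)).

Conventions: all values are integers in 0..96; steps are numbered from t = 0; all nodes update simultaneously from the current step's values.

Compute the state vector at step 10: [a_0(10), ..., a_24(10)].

Answer: [39, 57, 50, 85, 84, 49, 54, 76, 71, 85, 39, 48, 68, 76, 60, 1, 32, 48, 66, 68, 1, 1, 44, 58, 65]

Derivation:
t=0: [91, 71, 25, 47, 60, 68, 36, 58, 86, 83, 68, 96, 35, 53, 58, 34, 72, 81, 96, 23, 60, 51, 65, 93, 47]
t=1: [69, 41, 71, 71, 81, 53, 61, 64, 82, 85, 53, 58, 60, 60, 70, 78, 61, 63, 42, 48, 66, 81, 60, 43, 28]
t=2: [71, 79, 78, 89, 90, 79, 75, 84, 86, 90, 79, 78, 80, 80, 82, 81, 84, 76, 72, 65, 89, 82, 79, 63, 64]
t=3: [90, 88, 93, 67, 39, 88, 90, 91, 74, 51, 91, 90, 91, 91, 63, 93, 91, 90, 85, 86, 92, 93, 87, 85, 81]
t=4: [78, 17, 49, 56, 75, 17, 39, 18, 48, 75, 26, 0, 0, 54, 61, 1, 1, 39, 55, 90, 1, 26, 43, 93, 94]
t=5: [39, 66, 50, 77, 83, 57, 29, 48, 68, 81, 18, 23, 35, 61, 59, 15, 24, 42, 42, 43, 20, 28, 39, 39, 1]
t=6: [76, 64, 80, 84, 90, 51, 63, 66, 83, 86, 43, 41, 61, 72, 79, 32, 42, 56, 66, 52, 34, 44, 56, 46, 52]
t=7: [79, 86, 87, 67, 77, 77, 76, 85, 90, 67, 62, 70, 77, 86, 86, 58, 64, 76, 78, 81, 57, 65, 72, 76, 72]
t=8: [91, 92, 91, 65, 84, 87, 90, 72, 73, 65, 83, 85, 90, 73, 91, 79, 83, 87, 91, 90, 79, 82, 86, 88, 89]
t=9: [39, 0, 46, 64, 84, 42, 56, 33, 84, 64, 93, 55, 74, 33, 46, 92, 93, 55, 57, 26, 91, 92, 94, 69, 56]
t=10: [39, 57, 50, 85, 84, 49, 54, 76, 71, 85, 39, 48, 68, 76, 60, 1, 32, 48, 66, 68, 1, 1, 44, 58, 65]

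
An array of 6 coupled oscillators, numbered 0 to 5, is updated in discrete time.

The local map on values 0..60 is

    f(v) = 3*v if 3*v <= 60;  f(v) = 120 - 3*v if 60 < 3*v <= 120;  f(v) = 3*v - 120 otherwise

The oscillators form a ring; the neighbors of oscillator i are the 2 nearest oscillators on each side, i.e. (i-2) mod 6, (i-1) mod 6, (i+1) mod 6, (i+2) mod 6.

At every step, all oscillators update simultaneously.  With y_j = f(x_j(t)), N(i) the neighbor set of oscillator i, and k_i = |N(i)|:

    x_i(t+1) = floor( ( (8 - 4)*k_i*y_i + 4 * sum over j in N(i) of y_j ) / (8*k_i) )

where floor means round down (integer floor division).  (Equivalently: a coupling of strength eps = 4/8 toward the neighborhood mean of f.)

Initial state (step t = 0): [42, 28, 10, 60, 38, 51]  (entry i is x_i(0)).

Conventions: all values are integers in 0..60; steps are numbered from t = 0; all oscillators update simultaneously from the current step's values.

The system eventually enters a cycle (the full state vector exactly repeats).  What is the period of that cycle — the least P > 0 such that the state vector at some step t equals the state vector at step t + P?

Answer: 4
Key observation: The state at step 66, [54, 54, 54, 54, 55, 55], reappears at step 70 — and no state repeats earlier — so the cycle the system enters has period 4.

Derivation:
t=0: [42, 28, 10, 60, 38, 51]
t=1: [16, 34, 28, 43, 19, 30]
t=2: [41, 24, 34, 22, 43, 31]
t=3: [14, 36, 23, 39, 17, 27]
t=4: [40, 22, 39, 20, 42, 33]
t=5: [10, 37, 16, 40, 13, 25]
t=6: [32, 19, 33, 17, 34, 32]
t=7: [27, 43, 29, 40, 24, 30]
t=8: [34, 17, 28, 15, 36, 27]
t=9: [26, 42, 33, 39, 23, 35]
t=10: [32, 13, 23, 13, 35, 20]
t=11: [32, 41, 40, 40, 29, 44]
t=12: [18, 6, 7, 6, 21, 13]
t=13: [43, 25, 28, 25, 45, 37]
t=14: [17, 34, 32, 35, 19, 18]
t=15: [44, 27, 29, 26, 46, 44]
t=16: [18, 31, 30, 33, 21, 19]
t=17: [48, 33, 34, 31, 48, 48]
t=18: [22, 22, 21, 24, 23, 24]
t=19: [53, 52, 54, 50, 51, 49]
t=20: [36, 35, 38, 32, 33, 30]
t=21: [15, 16, 12, 21, 19, 24]
t=22: [46, 47, 43, 52, 51, 49]
t=23: [20, 21, 18, 29, 27, 27]
t=24: [53, 51, 50, 40, 42, 43]
t=25: [29, 26, 24, 9, 12, 14]
t=26: [37, 39, 41, 34, 36, 38]
t=27: [7, 6, 6, 12, 10, 8]
t=28: [21, 21, 22, 29, 27, 25]
t=29: [52, 52, 50, 40, 43, 45]
t=30: [29, 28, 25, 11, 14, 17]
t=31: [38, 38, 40, 38, 41, 43]
t=32: [5, 5, 2, 5, 4, 7]
t=33: [14, 14, 10, 14, 13, 17]
t=34: [41, 41, 35, 41, 40, 46]
t=35: [6, 6, 8, 6, 4, 10]
t=36: [19, 20, 20, 19, 17, 23]
t=37: [56, 58, 58, 56, 53, 53]
t=38: [47, 50, 50, 47, 43, 43]
t=39: [20, 25, 25, 20, 14, 14]
t=40: [51, 48, 48, 51, 46, 46]
t=41: [27, 25, 25, 27, 22, 22]
t=42: [44, 44, 44, 44, 49, 49]
t=43: [15, 13, 13, 15, 21, 21]
t=44: [46, 42, 42, 46, 51, 51]
t=45: [18, 12, 12, 18, 25, 25]
t=46: [47, 41, 41, 47, 46, 46]
t=47: [15, 9, 9, 15, 16, 16]
t=48: [41, 34, 34, 41, 44, 44]
t=49: [9, 13, 13, 9, 10, 10]
t=50: [30, 34, 34, 30, 30, 30]
t=51: [27, 22, 22, 27, 28, 28]
t=52: [42, 48, 48, 42, 39, 39]
t=53: [9, 16, 16, 9, 6, 6]
t=54: [30, 39, 39, 30, 24, 24]
t=55: [27, 15, 15, 27, 37, 37]
t=56: [33, 39, 39, 33, 21, 21]
t=57: [25, 14, 14, 25, 41, 41]
t=58: [33, 37, 37, 33, 18, 18]
t=59: [26, 17, 17, 26, 40, 40]
t=60: [33, 42, 42, 33, 16, 16]
t=61: [24, 15, 15, 24, 36, 36]
t=62: [38, 41, 41, 38, 25, 25]
t=63: [15, 9, 9, 15, 30, 30]
t=64: [36, 31, 31, 36, 33, 33]
t=65: [18, 22, 22, 18, 19, 19]
t=66: [54, 54, 54, 54, 55, 55]
t=67: [42, 42, 42, 42, 43, 43]
t=68: [6, 6, 6, 6, 7, 7]
t=69: [18, 18, 18, 18, 19, 19]
t=70: [54, 54, 54, 54, 55, 55]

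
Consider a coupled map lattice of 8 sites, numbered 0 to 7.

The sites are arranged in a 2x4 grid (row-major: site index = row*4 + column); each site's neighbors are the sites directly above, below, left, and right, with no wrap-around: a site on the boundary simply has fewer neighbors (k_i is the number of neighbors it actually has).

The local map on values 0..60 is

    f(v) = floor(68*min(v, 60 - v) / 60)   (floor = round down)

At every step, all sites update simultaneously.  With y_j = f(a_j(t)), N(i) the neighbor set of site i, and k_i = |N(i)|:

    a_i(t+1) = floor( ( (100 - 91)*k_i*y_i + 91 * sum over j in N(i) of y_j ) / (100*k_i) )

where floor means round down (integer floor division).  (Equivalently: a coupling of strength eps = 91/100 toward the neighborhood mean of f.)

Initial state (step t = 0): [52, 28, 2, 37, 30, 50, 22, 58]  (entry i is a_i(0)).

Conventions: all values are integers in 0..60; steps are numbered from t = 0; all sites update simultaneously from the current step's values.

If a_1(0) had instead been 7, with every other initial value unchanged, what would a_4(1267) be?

Simulating step by step:
t=0: [52, 7, 2, 37, 30, 50, 22, 58]
t=1: [19, 7, 17, 4, 12, 20, 6, 22]
t=2: [10, 19, 6, 19, 20, 9, 20, 6]
t=3: [20, 10, 19, 7, 11, 20, 8, 20]
t=4: [12, 20, 10, 20, 21, 11, 20, 9]
t=5: [21, 12, 21, 11, 13, 21, 11, 20]
t=6: [14, 22, 13, 21, 22, 13, 21, 12]
t=7: [23, 15, 22, 14, 15, 22, 14, 22]
t=8: [17, 23, 16, 23, 24, 17, 23, 15]
t=9: [25, 19, 25, 18, 19, 25, 18, 25]
t=10: [21, 27, 21, 27, 27, 21, 27, 20]
t=11: [29, 23, 29, 23, 23, 29, 23, 29]
t=12: [26, 31, 26, 31, 31, 26, 31, 26]
t=13: [31, 29, 31, 29, 29, 31, 29, 31]
t=14: [32, 32, 32, 32, 32, 32, 32, 32]
t=15: [31, 31, 31, 31, 31, 31, 31, 31]
t=16: [32, 32, 32, 32, 32, 32, 32, 32]

Answer: a_4(1267) = 31
Key observation: The state at step 14, [32, 32, 32, 32, 32, 32, 32, 32], reappears at step 16: the system is in a cycle of period 2 from step 14 on.  Therefore the state at step 1267 equals the state at step 14 + ((1267 - 14) mod 2) = 15, which is [31, 31, 31, 31, 31, 31, 31, 31].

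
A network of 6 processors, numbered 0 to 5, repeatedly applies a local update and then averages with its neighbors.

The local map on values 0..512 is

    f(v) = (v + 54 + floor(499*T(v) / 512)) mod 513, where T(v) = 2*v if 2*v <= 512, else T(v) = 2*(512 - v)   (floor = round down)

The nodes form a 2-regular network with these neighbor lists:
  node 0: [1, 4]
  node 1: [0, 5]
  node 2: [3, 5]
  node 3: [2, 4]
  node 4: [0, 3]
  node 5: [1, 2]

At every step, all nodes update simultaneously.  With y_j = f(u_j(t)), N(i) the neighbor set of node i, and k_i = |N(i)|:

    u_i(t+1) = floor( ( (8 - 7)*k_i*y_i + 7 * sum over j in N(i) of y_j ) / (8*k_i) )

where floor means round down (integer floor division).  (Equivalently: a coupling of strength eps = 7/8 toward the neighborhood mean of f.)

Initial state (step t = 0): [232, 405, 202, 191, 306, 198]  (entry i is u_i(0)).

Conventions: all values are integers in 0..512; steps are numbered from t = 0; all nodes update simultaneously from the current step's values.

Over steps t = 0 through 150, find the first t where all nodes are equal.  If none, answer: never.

Simulating step by step:
t=0: [232, 405, 202, 191, 306, 198]  (not all equal)
t=1: [204, 171, 116, 181, 174, 142]  (not all equal)
t=2: [61, 274, 288, 206, 101, 251]  (not all equal)
t=3: [304, 259, 220, 288, 210, 272]  (not all equal)
t=4: [229, 268, 262, 185, 245, 245]  (not all equal)
t=5: [266, 245, 188, 252, 165, 284]  (not all equal)
t=6: [162, 275, 253, 88, 252, 190]  (not all equal)
t=7: [247, 86, 217, 288, 180, 259]  (not all equal)
t=8: [199, 284, 266, 142, 242, 249]  (not all equal)
t=9: [244, 209, 362, 295, 293, 277]  (not all equal)
t=10: [214, 254, 258, 231, 259, 188]  (not all equal)
t=11: [276, 153, 175, 284, 209, 267]  (not all equal)
t=12: [324, 309, 249, 127, 258, 281]  (not all equal)
t=13: [264, 250, 340, 302, 325, 261]  (not all equal)
t=14: [258, 288, 264, 226, 265, 252]  (not all equal)
t=15: [278, 286, 250, 277, 255, 277]  (not all equal)
t=16: [279, 274, 276, 284, 277, 272]  (not all equal)
t=17: [276, 277, 274, 275, 272, 277]  (not all equal)
t=18: [277, 276, 276, 278, 277, 276]  (not all equal)
t=19: [276, 276, 276, 276, 275, 277]  (not all equal)
t=20: [277, 276, 276, 277, 277, 276]  (not all equal)
t=21: [276, 276, 276, 276, 276, 277]  (not all equal)
t=22: [277, 276, 276, 277, 277, 276]  (not all equal)

Answer: never
Key observation: The state at step 20 reappears at step 22 — the system is in a cycle of period 2 from step 20 on.  No step 0..22 is synchronized, and the cycle repeats forever, so no step up to 150 (or ever) has all nodes equal.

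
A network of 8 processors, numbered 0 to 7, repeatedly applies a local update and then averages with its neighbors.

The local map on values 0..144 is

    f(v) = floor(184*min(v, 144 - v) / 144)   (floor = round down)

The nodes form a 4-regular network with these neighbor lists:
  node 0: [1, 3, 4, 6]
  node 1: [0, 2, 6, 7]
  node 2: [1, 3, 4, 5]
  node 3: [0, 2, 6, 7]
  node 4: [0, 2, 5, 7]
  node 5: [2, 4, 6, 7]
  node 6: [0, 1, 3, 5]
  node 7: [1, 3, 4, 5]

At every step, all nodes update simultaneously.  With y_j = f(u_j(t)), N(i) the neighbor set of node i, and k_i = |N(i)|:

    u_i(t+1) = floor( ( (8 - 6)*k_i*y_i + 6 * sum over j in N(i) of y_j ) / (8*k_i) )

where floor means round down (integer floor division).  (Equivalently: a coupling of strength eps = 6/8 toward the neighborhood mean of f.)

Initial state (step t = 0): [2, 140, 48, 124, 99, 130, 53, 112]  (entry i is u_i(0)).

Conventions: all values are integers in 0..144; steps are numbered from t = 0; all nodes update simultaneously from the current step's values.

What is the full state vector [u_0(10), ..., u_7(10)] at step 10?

Answer: [69, 69, 69, 69, 69, 69, 69, 69]

Derivation:
t=0: [2, 140, 48, 124, 99, 130, 53, 112]
t=1: [29, 33, 34, 38, 36, 46, 25, 29]
t=2: [40, 38, 47, 39, 44, 43, 42, 45]
t=3: [51, 53, 53, 53, 55, 55, 51, 53]
t=4: [66, 66, 68, 66, 67, 67, 66, 68]
t=5: [84, 84, 84, 84, 85, 85, 84, 84]
t=6: [75, 76, 75, 76, 75, 75, 75, 75]
t=7: [87, 87, 87, 87, 88, 88, 87, 87]
t=8: [71, 72, 71, 72, 71, 71, 71, 71]
t=9: [90, 90, 90, 90, 90, 90, 90, 90]
t=10: [69, 69, 69, 69, 69, 69, 69, 69]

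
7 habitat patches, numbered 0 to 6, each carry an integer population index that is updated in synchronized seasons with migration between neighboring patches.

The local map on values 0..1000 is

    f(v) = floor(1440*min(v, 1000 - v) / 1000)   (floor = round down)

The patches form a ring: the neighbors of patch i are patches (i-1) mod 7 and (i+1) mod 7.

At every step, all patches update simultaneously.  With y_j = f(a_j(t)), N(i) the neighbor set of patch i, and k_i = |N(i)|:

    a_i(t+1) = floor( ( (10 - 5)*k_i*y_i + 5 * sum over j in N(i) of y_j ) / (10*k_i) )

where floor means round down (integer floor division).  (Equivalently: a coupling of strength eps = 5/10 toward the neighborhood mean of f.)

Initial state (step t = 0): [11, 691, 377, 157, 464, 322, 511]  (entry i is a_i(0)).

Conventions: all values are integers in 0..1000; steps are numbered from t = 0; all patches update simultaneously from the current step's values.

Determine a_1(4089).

Simulating step by step:
t=0: [11, 691, 377, 157, 464, 322, 511]
t=1: [294, 361, 438, 415, 506, 574, 471]
t=2: [510, 522, 594, 633, 658, 653, 598]
t=3: [669, 666, 596, 533, 502, 517, 590]
t=4: [505, 504, 578, 660, 700, 674, 587]
t=5: [683, 686, 604, 504, 455, 491, 592]
t=6: [487, 482, 576, 663, 682, 664, 584]
t=7: [673, 674, 599, 509, 470, 505, 595]
t=8: [498, 496, 582, 666, 692, 670, 587]
t=9: [685, 686, 599, 501, 460, 496, 595]
t=10: [485, 483, 581, 668, 689, 668, 583]
t=11: [672, 672, 594, 501, 462, 500, 594]
t=12: [500, 500, 589, 671, 692, 672, 590]
t=13: [687, 687, 593, 495, 457, 494, 593]
t=14: [484, 484, 583, 667, 684, 666, 583]
t=15: [672, 672, 593, 503, 467, 503, 594]
t=16: [500, 500, 589, 672, 693, 671, 588]
t=17: [688, 687, 593, 494, 457, 495, 594]
t=18: [483, 483, 583, 666, 684, 666, 582]
t=19: [671, 671, 593, 503, 467, 504, 594]
t=20: [500, 501, 590, 672, 693, 671, 588]
t=21: [687, 686, 592, 494, 457, 495, 594]
t=22: [484, 485, 584, 666, 684, 666, 582]
t=23: [672, 672, 594, 503, 467, 504, 594]
t=24: [500, 500, 588, 671, 693, 671, 588]
t=25: [688, 688, 594, 495, 457, 495, 594]
t=26: [482, 482, 582, 666, 685, 666, 582]
t=27: [670, 670, 594, 503, 466, 503, 594]
t=28: [502, 502, 589, 671, 693, 671, 589]
t=29: [685, 685, 593, 494, 457, 494, 593]
t=30: [486, 486, 584, 666, 684, 666, 584]
t=31: [674, 674, 594, 503, 467, 503, 594]
t=32: [497, 497, 588, 671, 693, 671, 588]
t=33: [684, 684, 593, 495, 457, 495, 593]
t=34: [487, 487, 584, 667, 685, 667, 584]
t=35: [675, 675, 594, 502, 466, 502, 594]
t=36: [497, 497, 588, 672, 694, 672, 588]
t=37: [684, 684, 593, 494, 456, 494, 593]
t=38: [487, 487, 584, 666, 683, 666, 584]
t=39: [675, 675, 594, 503, 468, 503, 594]
t=40: [497, 497, 587, 671, 694, 671, 587]
t=41: [684, 684, 594, 495, 456, 495, 594]
t=42: [487, 487, 583, 666, 684, 666, 583]
t=43: [675, 675, 595, 503, 467, 503, 595]
t=44: [496, 496, 587, 671, 693, 671, 587]
t=45: [684, 684, 593, 495, 457, 495, 593]

Answer: a_1(4089) = 684
Key observation: The state at step 33, [684, 684, 593, 495, 457, 495, 593], reappears at step 45: the system is in a cycle of period 12 from step 33 on.  Therefore the state at step 4089 equals the state at step 33 + ((4089 - 33) mod 12) = 33, which is [684, 684, 593, 495, 457, 495, 593].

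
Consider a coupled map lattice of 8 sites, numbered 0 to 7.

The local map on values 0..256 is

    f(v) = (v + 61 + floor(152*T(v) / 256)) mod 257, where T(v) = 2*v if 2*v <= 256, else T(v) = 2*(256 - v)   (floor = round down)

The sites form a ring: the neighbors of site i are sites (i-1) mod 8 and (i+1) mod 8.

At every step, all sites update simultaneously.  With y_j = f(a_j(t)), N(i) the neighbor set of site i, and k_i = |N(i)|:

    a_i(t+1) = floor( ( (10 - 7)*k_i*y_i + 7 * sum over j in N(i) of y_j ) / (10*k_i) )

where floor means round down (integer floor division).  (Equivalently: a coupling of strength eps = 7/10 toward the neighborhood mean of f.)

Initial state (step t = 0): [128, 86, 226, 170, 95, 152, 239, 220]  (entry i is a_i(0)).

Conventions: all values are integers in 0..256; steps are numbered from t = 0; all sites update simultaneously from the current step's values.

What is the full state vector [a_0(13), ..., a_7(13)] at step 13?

Simulating step by step:
t=0: [128, 86, 226, 170, 95, 152, 239, 220]
t=1: [135, 126, 133, 49, 57, 49, 69, 71]
t=2: [127, 81, 111, 144, 173, 189, 197, 167]
t=3: [134, 115, 125, 66, 76, 72, 73, 76]
t=4: [123, 72, 114, 167, 216, 221, 221, 173]
t=5: [124, 109, 118, 64, 69, 66, 69, 71]
t=6: [112, 60, 103, 155, 205, 209, 210, 164]
t=7: [108, 84, 103, 57, 71, 68, 71, 64]
t=8: [167, 97, 158, 141, 202, 213, 208, 149]
t=9: [56, 58, 57, 76, 73, 69, 72, 74]
t=10: [198, 184, 200, 209, 219, 216, 216, 206]
t=11: [70, 70, 70, 68, 67, 66, 67, 68]
t=12: [212, 214, 212, 210, 207, 206, 207, 210]
t=13: [67, 67, 67, 68, 68, 69, 68, 68]

Answer: [67, 67, 67, 68, 68, 69, 68, 68]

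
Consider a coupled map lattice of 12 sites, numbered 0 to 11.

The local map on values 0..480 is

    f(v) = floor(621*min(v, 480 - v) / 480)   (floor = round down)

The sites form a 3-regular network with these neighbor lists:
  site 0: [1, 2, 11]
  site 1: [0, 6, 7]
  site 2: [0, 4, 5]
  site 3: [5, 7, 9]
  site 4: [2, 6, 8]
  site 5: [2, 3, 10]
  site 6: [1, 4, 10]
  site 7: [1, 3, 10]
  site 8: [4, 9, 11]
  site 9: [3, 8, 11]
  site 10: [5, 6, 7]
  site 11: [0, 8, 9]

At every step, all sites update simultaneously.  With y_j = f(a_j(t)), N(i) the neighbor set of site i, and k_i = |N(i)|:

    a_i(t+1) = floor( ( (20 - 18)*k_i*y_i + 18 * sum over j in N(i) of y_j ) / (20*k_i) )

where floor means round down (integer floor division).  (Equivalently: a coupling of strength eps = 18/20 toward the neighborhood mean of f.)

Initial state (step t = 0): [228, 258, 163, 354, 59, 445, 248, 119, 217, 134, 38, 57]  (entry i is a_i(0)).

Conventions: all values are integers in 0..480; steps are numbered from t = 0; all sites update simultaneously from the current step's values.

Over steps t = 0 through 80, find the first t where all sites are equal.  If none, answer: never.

Answer: 21
Key observation: Synchronization is absorbing here: once all sites are equal they stay equal, and step 21 is the first all-equal step.

Derivation:
t=0: [228, 258, 163, 354, 59, 445, 248, 119, 217, 134, 38, 57]  (not all equal)
t=1: [200, 252, 145, 127, 244, 131, 153, 165, 124, 172, 154, 231]  (not all equal)
t=2: [259, 229, 238, 197, 193, 181, 259, 218, 263, 208, 193, 221]  (not all equal)
t=3: [294, 285, 261, 260, 286, 266, 266, 267, 268, 272, 265, 278]  (not all equal)
t=4: [262, 262, 258, 274, 274, 281, 261, 271, 261, 272, 275, 261]  (not all equal)
t=5: [283, 278, 270, 265, 282, 271, 272, 270, 273, 276, 269, 278]  (not all equal)
t=6: [263, 264, 261, 269, 267, 273, 263, 270, 260, 268, 270, 261]  (not all equal)
t=7: [281, 277, 274, 270, 281, 274, 275, 273, 278, 279, 272, 279]  (not all equal)
t=8: [262, 262, 260, 265, 263, 268, 262, 267, 259, 263, 266, 259]  (not all equal)
t=9: [283, 279, 279, 276, 283, 278, 279, 278, 282, 282, 276, 282]  (not all equal)
t=10: [258, 258, 256, 259, 258, 261, 259, 261, 255, 258, 260, 255]  (not all equal)
t=11: [288, 285, 286, 284, 288, 285, 285, 285, 288, 288, 283, 288]  (not all equal)
t=12: [249, 250, 249, 250, 249, 252, 251, 252, 248, 249, 252, 248]  (not all equal)
t=13: [298, 296, 296, 295, 298, 296, 296, 295, 298, 298, 294, 298]  (not all equal)
t=14: [236, 237, 236, 237, 236, 238, 237, 239, 235, 236, 238, 235]  (not all equal)
t=15: [305, 306, 305, 306, 305, 306, 306, 306, 304, 304, 307, 304]  (not all equal)
t=16: [226, 225, 225, 225, 226, 224, 224, 224, 226, 226, 224, 226]  (not all equal)
t=17: [291, 290, 291, 290, 290, 290, 290, 290, 292, 291, 289, 292]  (not all equal)
t=18: [244, 244, 244, 244, 244, 245, 245, 245, 243, 243, 245, 243]  (not all equal)
t=19: [305, 304, 304, 304, 305, 304, 304, 304, 305, 305, 304, 305]  (not all equal)
t=20: [226, 226, 226, 226, 226, 227, 226, 227, 226, 226, 227, 226]  (not all equal)
t=21: [292, 292, 292, 292, 292, 292, 292, 292, 292, 292, 292, 292]  (all equal)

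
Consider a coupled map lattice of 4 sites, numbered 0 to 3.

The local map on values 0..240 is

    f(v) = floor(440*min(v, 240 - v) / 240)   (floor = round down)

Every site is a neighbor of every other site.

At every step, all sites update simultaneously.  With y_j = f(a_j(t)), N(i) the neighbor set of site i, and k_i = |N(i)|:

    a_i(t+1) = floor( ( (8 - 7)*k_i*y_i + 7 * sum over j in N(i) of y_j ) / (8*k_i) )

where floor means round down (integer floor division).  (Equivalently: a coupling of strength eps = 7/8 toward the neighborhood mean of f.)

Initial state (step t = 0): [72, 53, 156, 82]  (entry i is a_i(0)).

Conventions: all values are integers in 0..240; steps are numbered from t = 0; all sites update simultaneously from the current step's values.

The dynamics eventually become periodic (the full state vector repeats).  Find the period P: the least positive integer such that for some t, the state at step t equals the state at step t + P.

Answer: 9
Key observation: The state at step 36, [161, 161, 161, 161], reappears at step 45 — and no state repeats earlier — so the cycle the system enters has period 9.

Derivation:
t=0: [72, 53, 156, 82]
t=1: [133, 139, 129, 130]
t=2: [196, 198, 195, 195]
t=3: [80, 80, 79, 79]
t=4: [144, 144, 145, 145]
t=5: [174, 174, 175, 175]
t=6: [119, 119, 120, 120]
t=7: [219, 219, 218, 218]
t=8: [39, 39, 38, 38]
t=9: [69, 69, 70, 70]
t=10: [127, 127, 126, 126]
t=11: [208, 208, 207, 207]
t=12: [59, 59, 58, 58]
t=13: [106, 106, 107, 107]
t=14: [195, 195, 194, 194]
t=15: [83, 83, 82, 82]
t=16: [150, 150, 151, 151]
t=17: [163, 163, 164, 164]
t=18: [139, 139, 140, 140]
t=19: [183, 183, 184, 184]
t=20: [102, 102, 103, 103]
t=21: [187, 187, 187, 187]
t=22: [97, 97, 97, 97]
t=23: [177, 177, 177, 177]
t=24: [115, 115, 115, 115]
t=25: [210, 210, 210, 210]
t=26: [55, 55, 55, 55]
t=27: [100, 100, 100, 100]
t=28: [183, 183, 183, 183]
t=29: [104, 104, 104, 104]
t=30: [190, 190, 190, 190]
t=31: [91, 91, 91, 91]
t=32: [166, 166, 166, 166]
t=33: [135, 135, 135, 135]
t=34: [192, 192, 192, 192]
t=35: [88, 88, 88, 88]
t=36: [161, 161, 161, 161]
t=37: [144, 144, 144, 144]
t=38: [176, 176, 176, 176]
t=39: [117, 117, 117, 117]
t=40: [214, 214, 214, 214]
t=41: [47, 47, 47, 47]
t=42: [86, 86, 86, 86]
t=43: [157, 157, 157, 157]
t=44: [152, 152, 152, 152]
t=45: [161, 161, 161, 161]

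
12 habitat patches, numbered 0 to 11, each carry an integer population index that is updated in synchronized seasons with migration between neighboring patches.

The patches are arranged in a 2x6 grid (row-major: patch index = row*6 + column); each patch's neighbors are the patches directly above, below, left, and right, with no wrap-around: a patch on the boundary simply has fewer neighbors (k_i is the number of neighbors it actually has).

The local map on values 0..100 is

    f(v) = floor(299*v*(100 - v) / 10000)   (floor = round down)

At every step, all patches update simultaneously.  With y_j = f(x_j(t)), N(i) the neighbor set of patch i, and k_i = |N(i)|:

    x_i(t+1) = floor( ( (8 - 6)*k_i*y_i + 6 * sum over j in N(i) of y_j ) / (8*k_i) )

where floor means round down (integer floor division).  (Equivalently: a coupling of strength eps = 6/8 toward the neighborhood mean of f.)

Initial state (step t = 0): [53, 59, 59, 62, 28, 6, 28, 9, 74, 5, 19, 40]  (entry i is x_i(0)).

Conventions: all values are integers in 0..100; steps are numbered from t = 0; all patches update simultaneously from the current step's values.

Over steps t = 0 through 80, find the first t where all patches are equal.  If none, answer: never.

Simulating step by step:
t=0: [53, 59, 59, 62, 28, 6, 28, 9, 74, 5, 19, 40]  (not all equal)
t=1: [68, 60, 67, 54, 48, 53, 51, 53, 41, 46, 47, 41]  (not all equal)
t=2: [70, 69, 70, 72, 74, 73, 70, 72, 71, 73, 73, 73]  (not all equal)
t=3: [62, 61, 61, 59, 58, 57, 61, 61, 60, 59, 57, 58]  (not all equal)
t=4: [70, 70, 71, 71, 72, 72, 70, 71, 71, 72, 72, 72]  (not all equal)
t=5: [62, 61, 61, 60, 60, 60, 61, 61, 60, 60, 60, 60]  (not all equal)
t=6: [70, 70, 71, 71, 71, 71, 70, 71, 71, 71, 71, 71]  (not all equal)
t=7: [62, 61, 61, 61, 61, 61, 61, 61, 61, 61, 61, 61]  (not all equal)
t=8: [70, 70, 71, 71, 71, 71, 70, 71, 71, 71, 71, 71]  (not all equal)

Answer: never
Key observation: The state at step 6 reappears at step 8 — the system is in a cycle of period 2 from step 6 on.  No step 0..8 is synchronized, and the cycle repeats forever, so no step up to 80 (or ever) has all patches equal.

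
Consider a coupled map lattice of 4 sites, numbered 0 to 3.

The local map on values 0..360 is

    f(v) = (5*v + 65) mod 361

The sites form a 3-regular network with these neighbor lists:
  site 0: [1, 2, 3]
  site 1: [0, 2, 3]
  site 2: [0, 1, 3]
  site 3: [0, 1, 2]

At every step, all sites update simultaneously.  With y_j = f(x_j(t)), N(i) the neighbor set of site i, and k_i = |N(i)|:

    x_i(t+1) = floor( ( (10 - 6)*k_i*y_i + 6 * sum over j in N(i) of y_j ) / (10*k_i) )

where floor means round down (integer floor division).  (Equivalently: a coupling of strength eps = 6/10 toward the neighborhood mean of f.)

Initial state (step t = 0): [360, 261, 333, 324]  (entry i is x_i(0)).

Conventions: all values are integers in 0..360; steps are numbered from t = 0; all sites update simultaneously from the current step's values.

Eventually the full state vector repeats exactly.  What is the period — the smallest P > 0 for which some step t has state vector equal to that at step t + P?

Simulating step by step:
t=0: [360, 261, 333, 324]
t=1: [186, 232, 232, 223]
t=2: [185, 159, 159, 150]
t=3: [181, 155, 155, 146]
t=4: [161, 135, 135, 126]
t=5: [133, 107, 107, 170]
t=6: [137, 183, 183, 174]
t=7: [157, 203, 203, 194]
t=8: [257, 303, 303, 294]
t=9: [179, 153, 153, 144]
t=10: [151, 125, 125, 116]
t=11: [227, 273, 273, 264]
t=12: [246, 292, 292, 283]
t=13: [124, 98, 98, 89]
t=14: [237, 211, 211, 202]
t=15: [152, 126, 126, 189]
t=16: [232, 278, 278, 269]
t=17: [126, 100, 100, 163]
t=18: [246, 220, 220, 211]
t=19: [125, 99, 99, 90]
t=20: [242, 216, 216, 207]
t=21: [105, 79, 79, 70]
t=22: [142, 116, 116, 107]
t=23: [182, 228, 228, 219]
t=24: [165, 139, 139, 130]
t=25: [153, 127, 127, 190]
t=26: [237, 283, 283, 274]
t=27: [151, 125, 125, 188]
t=28: [227, 273, 273, 264]

Answer: 17
Key observation: The state at step 11, [227, 273, 273, 264], reappears at step 28 — and no state repeats earlier — so the cycle the system enters has period 17.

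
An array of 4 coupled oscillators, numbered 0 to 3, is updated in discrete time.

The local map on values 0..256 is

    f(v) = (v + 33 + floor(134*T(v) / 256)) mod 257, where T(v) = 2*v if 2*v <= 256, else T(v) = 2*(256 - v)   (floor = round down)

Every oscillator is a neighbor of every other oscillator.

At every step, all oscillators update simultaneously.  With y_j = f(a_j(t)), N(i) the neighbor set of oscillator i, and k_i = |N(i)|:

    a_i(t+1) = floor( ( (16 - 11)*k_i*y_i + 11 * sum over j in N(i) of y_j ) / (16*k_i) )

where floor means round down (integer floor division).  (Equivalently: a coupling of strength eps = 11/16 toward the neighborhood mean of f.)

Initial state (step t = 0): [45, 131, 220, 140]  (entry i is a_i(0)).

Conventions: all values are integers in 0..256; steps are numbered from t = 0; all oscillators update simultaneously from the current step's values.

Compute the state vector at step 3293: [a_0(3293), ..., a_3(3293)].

Simulating step by step:
t=0: [45, 131, 220, 140]
t=1: [63, 56, 55, 56]
t=2: [150, 149, 149, 149]
t=3: [36, 36, 36, 36]
t=4: [106, 106, 106, 106]
t=5: [249, 249, 249, 249]
t=6: [32, 32, 32, 32]
t=7: [98, 98, 98, 98]
t=8: [233, 233, 233, 233]
t=9: [33, 33, 33, 33]
t=10: [100, 100, 100, 100]
t=11: [237, 237, 237, 237]
t=12: [32, 32, 32, 32]

Answer: [237, 237, 237, 237]
Key observation: The state at step 6, [32, 32, 32, 32], reappears at step 12: the system is in a cycle of period 6 from step 6 on.  Therefore the state at step 3293 equals the state at step 6 + ((3293 - 6) mod 6) = 11, which is [237, 237, 237, 237].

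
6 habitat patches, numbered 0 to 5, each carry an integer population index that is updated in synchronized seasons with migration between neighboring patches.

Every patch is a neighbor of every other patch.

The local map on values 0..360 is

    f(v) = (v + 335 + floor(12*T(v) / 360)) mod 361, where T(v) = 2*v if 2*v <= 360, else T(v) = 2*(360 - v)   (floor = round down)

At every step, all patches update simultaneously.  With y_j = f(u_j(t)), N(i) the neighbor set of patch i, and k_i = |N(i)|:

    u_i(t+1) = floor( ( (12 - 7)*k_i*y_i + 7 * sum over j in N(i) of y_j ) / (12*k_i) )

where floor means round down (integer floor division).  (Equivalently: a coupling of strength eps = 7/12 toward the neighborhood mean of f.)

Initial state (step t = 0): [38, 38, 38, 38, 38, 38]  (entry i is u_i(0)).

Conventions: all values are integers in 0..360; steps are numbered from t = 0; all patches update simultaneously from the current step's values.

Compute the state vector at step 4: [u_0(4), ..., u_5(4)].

Simulating step by step:
t=0: [38, 38, 38, 38, 38, 38]
t=1: [14, 14, 14, 14, 14, 14]
t=2: [349, 349, 349, 349, 349, 349]
t=3: [323, 323, 323, 323, 323, 323]
t=4: [299, 299, 299, 299, 299, 299]

Answer: [299, 299, 299, 299, 299, 299]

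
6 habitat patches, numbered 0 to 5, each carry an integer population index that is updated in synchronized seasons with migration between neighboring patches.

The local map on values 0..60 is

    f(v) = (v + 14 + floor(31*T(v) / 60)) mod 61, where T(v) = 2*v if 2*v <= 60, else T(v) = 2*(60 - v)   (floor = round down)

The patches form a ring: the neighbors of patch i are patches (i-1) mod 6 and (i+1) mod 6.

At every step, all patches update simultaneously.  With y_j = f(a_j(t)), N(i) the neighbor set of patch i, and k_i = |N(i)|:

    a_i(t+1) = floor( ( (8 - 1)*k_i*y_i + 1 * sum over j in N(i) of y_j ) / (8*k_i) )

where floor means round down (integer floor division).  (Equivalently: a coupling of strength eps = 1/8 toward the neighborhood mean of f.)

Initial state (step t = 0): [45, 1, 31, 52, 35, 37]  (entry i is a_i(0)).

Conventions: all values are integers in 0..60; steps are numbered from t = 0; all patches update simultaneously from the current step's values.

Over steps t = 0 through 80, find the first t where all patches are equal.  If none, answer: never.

Simulating step by step:
t=0: [45, 1, 31, 52, 35, 37]  (not all equal)
t=1: [13, 15, 13, 13, 13, 13]  (not all equal)
t=2: [40, 43, 40, 40, 40, 40]  (not all equal)
t=3: [13, 13, 13, 13, 13, 13]  (all equal)

Answer: 3
Key observation: Synchronization is absorbing here: once all patches are equal they stay equal, and step 3 is the first all-equal step.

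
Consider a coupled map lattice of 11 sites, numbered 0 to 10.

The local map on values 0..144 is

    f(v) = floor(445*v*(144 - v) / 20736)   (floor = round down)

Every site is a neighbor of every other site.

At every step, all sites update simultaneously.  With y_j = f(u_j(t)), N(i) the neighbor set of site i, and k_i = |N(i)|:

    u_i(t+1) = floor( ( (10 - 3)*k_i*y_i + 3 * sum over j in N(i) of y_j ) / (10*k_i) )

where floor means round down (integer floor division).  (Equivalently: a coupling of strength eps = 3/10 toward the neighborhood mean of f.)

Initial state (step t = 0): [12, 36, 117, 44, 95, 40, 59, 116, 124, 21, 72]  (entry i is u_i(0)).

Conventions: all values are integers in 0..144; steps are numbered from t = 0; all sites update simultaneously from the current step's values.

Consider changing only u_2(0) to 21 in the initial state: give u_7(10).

Simulating step by step:
t=0: [12, 36, 21, 44, 95, 40, 59, 116, 124, 21, 72]
t=1: [47, 81, 62, 88, 91, 85, 97, 71, 60, 62, 99]
t=2: [99, 107, 107, 104, 103, 106, 99, 108, 106, 107, 98]
t=3: [92, 85, 85, 88, 89, 86, 92, 84, 86, 85, 93]
t=4: [103, 106, 106, 105, 105, 106, 103, 107, 106, 106, 102]
t=5: [89, 86, 86, 87, 87, 86, 89, 85, 86, 86, 89]
t=6: [105, 106, 106, 106, 106, 106, 105, 106, 106, 106, 105]
t=7: [86, 86, 86, 86, 86, 86, 86, 86, 86, 86, 86]
t=8: [107, 107, 107, 107, 107, 107, 107, 107, 107, 107, 107]
t=9: [84, 84, 84, 84, 84, 84, 84, 84, 84, 84, 84]
t=10: [108, 108, 108, 108, 108, 108, 108, 108, 108, 108, 108]

Answer: u_7(10) = 108
Key observation: This trace re-runs the system from the modified initial state.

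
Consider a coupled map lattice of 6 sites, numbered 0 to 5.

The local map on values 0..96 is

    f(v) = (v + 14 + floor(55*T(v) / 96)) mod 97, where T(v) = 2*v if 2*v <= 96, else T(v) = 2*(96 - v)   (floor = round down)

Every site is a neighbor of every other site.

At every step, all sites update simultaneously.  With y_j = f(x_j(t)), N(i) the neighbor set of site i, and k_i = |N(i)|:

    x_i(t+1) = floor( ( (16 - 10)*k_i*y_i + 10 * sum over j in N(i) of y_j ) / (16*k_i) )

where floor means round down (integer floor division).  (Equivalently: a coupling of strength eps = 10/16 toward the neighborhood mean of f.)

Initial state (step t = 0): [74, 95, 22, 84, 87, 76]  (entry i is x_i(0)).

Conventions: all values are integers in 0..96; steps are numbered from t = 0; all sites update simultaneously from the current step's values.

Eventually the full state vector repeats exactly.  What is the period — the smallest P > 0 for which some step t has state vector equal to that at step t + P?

Simulating step by step:
t=0: [74, 95, 22, 84, 87, 76]
t=1: [20, 19, 31, 20, 20, 20]
t=2: [58, 58, 64, 58, 58, 58]
t=3: [17, 17, 17, 17, 17, 17]
t=4: [50, 50, 50, 50, 50, 50]
t=5: [19, 19, 19, 19, 19, 19]
t=6: [54, 54, 54, 54, 54, 54]
t=7: [19, 19, 19, 19, 19, 19]

Answer: 2
Key observation: The state at step 5, [19, 19, 19, 19, 19, 19], reappears at step 7 — and no state repeats earlier — so the cycle the system enters has period 2.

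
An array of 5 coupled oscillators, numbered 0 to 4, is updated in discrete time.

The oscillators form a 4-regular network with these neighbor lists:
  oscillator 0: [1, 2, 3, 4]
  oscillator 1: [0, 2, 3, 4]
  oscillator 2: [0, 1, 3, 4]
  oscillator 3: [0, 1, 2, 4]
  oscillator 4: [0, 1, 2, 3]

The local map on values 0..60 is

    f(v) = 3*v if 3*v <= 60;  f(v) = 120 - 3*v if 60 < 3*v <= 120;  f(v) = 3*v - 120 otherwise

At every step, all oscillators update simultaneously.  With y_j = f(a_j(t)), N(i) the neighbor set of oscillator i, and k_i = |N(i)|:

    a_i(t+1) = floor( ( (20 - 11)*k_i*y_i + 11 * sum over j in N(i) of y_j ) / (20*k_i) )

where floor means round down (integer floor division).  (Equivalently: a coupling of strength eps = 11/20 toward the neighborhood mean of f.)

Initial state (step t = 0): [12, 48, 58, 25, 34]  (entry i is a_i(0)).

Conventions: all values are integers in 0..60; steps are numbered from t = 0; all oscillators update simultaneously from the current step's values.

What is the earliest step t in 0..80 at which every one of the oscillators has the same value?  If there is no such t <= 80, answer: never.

Answer: never
Key observation: The state at step 16 reappears at step 20 — the system is in a cycle of period 4 from step 16 on.  No step 0..20 is synchronized, and the cycle repeats forever, so no step up to 80 (or ever) has all oscillators equal.

Derivation:
t=0: [12, 48, 58, 25, 34]  (not all equal)
t=1: [35, 31, 41, 38, 29]  (not all equal)
t=2: [16, 19, 12, 13, 21]  (not all equal)
t=3: [47, 50, 43, 44, 50]  (not all equal)
t=4: [20, 23, 16, 17, 23]  (not all equal)
t=5: [54, 51, 50, 51, 51]  (not all equal)
t=6: [36, 33, 32, 33, 33]  (not all equal)
t=7: [17, 20, 21, 20, 20]  (not all equal)
t=8: [55, 58, 57, 58, 58]  (not all equal)
t=9: [49, 52, 51, 52, 52]  (not all equal)
t=10: [31, 34, 33, 34, 34]  (not all equal)
t=11: [22, 19, 20, 19, 19]  (not all equal)
t=12: [56, 57, 57, 57, 57]  (not all equal)
t=13: [49, 50, 50, 50, 50]  (not all equal)
t=14: [28, 29, 29, 29, 29]  (not all equal)
t=15: [34, 33, 33, 33, 33]  (not all equal)
t=16: [19, 20, 20, 20, 20]  (not all equal)
t=17: [58, 59, 59, 59, 59]  (not all equal)
t=18: [55, 56, 56, 56, 56]  (not all equal)
t=19: [46, 47, 47, 47, 47]  (not all equal)
t=20: [19, 20, 20, 20, 20]  (not all equal)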